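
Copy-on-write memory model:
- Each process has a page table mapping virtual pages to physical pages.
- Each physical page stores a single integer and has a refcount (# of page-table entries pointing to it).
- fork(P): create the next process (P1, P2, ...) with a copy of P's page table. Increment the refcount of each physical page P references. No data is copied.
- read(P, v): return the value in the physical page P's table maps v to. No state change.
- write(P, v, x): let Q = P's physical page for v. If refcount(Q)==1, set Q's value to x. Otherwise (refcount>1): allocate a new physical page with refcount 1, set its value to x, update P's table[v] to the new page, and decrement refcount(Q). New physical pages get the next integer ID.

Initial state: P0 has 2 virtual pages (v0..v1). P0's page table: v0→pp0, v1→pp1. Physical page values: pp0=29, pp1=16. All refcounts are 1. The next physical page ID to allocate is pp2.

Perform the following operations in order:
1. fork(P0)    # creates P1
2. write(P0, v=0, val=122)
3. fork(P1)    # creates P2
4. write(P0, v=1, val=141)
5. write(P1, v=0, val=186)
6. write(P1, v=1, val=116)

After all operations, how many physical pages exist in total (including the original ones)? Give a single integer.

Answer: 6

Derivation:
Op 1: fork(P0) -> P1. 2 ppages; refcounts: pp0:2 pp1:2
Op 2: write(P0, v0, 122). refcount(pp0)=2>1 -> COPY to pp2. 3 ppages; refcounts: pp0:1 pp1:2 pp2:1
Op 3: fork(P1) -> P2. 3 ppages; refcounts: pp0:2 pp1:3 pp2:1
Op 4: write(P0, v1, 141). refcount(pp1)=3>1 -> COPY to pp3. 4 ppages; refcounts: pp0:2 pp1:2 pp2:1 pp3:1
Op 5: write(P1, v0, 186). refcount(pp0)=2>1 -> COPY to pp4. 5 ppages; refcounts: pp0:1 pp1:2 pp2:1 pp3:1 pp4:1
Op 6: write(P1, v1, 116). refcount(pp1)=2>1 -> COPY to pp5. 6 ppages; refcounts: pp0:1 pp1:1 pp2:1 pp3:1 pp4:1 pp5:1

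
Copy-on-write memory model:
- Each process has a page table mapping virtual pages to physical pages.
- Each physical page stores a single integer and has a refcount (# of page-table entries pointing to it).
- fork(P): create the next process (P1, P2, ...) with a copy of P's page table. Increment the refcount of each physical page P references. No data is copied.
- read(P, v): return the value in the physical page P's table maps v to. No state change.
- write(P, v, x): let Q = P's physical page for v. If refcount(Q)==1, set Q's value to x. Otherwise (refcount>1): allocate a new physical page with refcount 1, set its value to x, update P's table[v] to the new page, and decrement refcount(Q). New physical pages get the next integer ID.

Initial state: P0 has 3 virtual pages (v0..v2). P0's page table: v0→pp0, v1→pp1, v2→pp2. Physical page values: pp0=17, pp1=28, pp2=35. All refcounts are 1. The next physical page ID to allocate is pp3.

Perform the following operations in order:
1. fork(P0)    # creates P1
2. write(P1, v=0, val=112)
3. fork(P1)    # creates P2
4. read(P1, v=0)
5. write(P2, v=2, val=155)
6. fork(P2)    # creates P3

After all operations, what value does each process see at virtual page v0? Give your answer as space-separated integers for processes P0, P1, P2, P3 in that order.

Op 1: fork(P0) -> P1. 3 ppages; refcounts: pp0:2 pp1:2 pp2:2
Op 2: write(P1, v0, 112). refcount(pp0)=2>1 -> COPY to pp3. 4 ppages; refcounts: pp0:1 pp1:2 pp2:2 pp3:1
Op 3: fork(P1) -> P2. 4 ppages; refcounts: pp0:1 pp1:3 pp2:3 pp3:2
Op 4: read(P1, v0) -> 112. No state change.
Op 5: write(P2, v2, 155). refcount(pp2)=3>1 -> COPY to pp4. 5 ppages; refcounts: pp0:1 pp1:3 pp2:2 pp3:2 pp4:1
Op 6: fork(P2) -> P3. 5 ppages; refcounts: pp0:1 pp1:4 pp2:2 pp3:3 pp4:2
P0: v0 -> pp0 = 17
P1: v0 -> pp3 = 112
P2: v0 -> pp3 = 112
P3: v0 -> pp3 = 112

Answer: 17 112 112 112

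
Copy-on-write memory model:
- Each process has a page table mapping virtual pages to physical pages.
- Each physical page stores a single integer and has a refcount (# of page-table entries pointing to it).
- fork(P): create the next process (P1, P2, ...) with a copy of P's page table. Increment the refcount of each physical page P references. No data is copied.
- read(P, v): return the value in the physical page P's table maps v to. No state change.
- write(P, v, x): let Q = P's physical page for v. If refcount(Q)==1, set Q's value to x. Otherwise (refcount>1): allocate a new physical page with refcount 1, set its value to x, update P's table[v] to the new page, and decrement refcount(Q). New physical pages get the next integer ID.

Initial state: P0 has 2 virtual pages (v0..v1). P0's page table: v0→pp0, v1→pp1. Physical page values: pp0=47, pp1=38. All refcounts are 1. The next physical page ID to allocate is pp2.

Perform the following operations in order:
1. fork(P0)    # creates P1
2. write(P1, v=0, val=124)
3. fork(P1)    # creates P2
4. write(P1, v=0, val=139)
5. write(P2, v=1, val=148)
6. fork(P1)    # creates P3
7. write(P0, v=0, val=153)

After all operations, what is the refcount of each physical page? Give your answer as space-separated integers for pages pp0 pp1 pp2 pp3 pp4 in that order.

Answer: 1 3 1 2 1

Derivation:
Op 1: fork(P0) -> P1. 2 ppages; refcounts: pp0:2 pp1:2
Op 2: write(P1, v0, 124). refcount(pp0)=2>1 -> COPY to pp2. 3 ppages; refcounts: pp0:1 pp1:2 pp2:1
Op 3: fork(P1) -> P2. 3 ppages; refcounts: pp0:1 pp1:3 pp2:2
Op 4: write(P1, v0, 139). refcount(pp2)=2>1 -> COPY to pp3. 4 ppages; refcounts: pp0:1 pp1:3 pp2:1 pp3:1
Op 5: write(P2, v1, 148). refcount(pp1)=3>1 -> COPY to pp4. 5 ppages; refcounts: pp0:1 pp1:2 pp2:1 pp3:1 pp4:1
Op 6: fork(P1) -> P3. 5 ppages; refcounts: pp0:1 pp1:3 pp2:1 pp3:2 pp4:1
Op 7: write(P0, v0, 153). refcount(pp0)=1 -> write in place. 5 ppages; refcounts: pp0:1 pp1:3 pp2:1 pp3:2 pp4:1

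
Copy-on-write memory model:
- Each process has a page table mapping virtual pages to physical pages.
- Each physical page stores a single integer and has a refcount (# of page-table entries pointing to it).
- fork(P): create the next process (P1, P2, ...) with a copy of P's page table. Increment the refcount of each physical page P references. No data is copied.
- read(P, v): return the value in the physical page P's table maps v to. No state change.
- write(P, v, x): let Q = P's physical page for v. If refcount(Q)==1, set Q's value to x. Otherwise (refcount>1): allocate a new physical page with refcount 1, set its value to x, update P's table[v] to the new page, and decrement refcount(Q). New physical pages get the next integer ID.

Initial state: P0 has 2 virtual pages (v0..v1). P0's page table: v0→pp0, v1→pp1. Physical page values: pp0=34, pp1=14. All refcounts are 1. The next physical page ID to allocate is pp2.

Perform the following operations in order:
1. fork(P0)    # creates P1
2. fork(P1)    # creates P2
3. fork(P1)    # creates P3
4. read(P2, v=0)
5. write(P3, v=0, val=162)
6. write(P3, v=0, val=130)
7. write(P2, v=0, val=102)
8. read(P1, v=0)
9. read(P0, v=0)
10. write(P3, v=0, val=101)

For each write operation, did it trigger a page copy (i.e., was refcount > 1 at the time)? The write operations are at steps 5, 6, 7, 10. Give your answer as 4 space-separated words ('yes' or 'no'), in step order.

Op 1: fork(P0) -> P1. 2 ppages; refcounts: pp0:2 pp1:2
Op 2: fork(P1) -> P2. 2 ppages; refcounts: pp0:3 pp1:3
Op 3: fork(P1) -> P3. 2 ppages; refcounts: pp0:4 pp1:4
Op 4: read(P2, v0) -> 34. No state change.
Op 5: write(P3, v0, 162). refcount(pp0)=4>1 -> COPY to pp2. 3 ppages; refcounts: pp0:3 pp1:4 pp2:1
Op 6: write(P3, v0, 130). refcount(pp2)=1 -> write in place. 3 ppages; refcounts: pp0:3 pp1:4 pp2:1
Op 7: write(P2, v0, 102). refcount(pp0)=3>1 -> COPY to pp3. 4 ppages; refcounts: pp0:2 pp1:4 pp2:1 pp3:1
Op 8: read(P1, v0) -> 34. No state change.
Op 9: read(P0, v0) -> 34. No state change.
Op 10: write(P3, v0, 101). refcount(pp2)=1 -> write in place. 4 ppages; refcounts: pp0:2 pp1:4 pp2:1 pp3:1

yes no yes no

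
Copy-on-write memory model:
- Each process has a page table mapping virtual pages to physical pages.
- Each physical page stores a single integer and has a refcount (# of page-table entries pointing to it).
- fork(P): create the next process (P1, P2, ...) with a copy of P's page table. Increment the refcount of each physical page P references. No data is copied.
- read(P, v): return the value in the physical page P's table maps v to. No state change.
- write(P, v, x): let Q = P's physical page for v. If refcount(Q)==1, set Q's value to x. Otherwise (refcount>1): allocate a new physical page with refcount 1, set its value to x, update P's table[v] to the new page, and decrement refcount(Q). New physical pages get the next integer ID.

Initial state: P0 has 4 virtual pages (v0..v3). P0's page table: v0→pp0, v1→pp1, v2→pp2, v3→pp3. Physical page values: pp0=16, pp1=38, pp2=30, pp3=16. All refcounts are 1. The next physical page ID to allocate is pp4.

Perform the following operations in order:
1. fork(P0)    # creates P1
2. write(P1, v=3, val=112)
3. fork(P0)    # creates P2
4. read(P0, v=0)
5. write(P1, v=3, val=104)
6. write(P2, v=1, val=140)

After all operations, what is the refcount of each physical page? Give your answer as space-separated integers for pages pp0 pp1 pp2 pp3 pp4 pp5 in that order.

Op 1: fork(P0) -> P1. 4 ppages; refcounts: pp0:2 pp1:2 pp2:2 pp3:2
Op 2: write(P1, v3, 112). refcount(pp3)=2>1 -> COPY to pp4. 5 ppages; refcounts: pp0:2 pp1:2 pp2:2 pp3:1 pp4:1
Op 3: fork(P0) -> P2. 5 ppages; refcounts: pp0:3 pp1:3 pp2:3 pp3:2 pp4:1
Op 4: read(P0, v0) -> 16. No state change.
Op 5: write(P1, v3, 104). refcount(pp4)=1 -> write in place. 5 ppages; refcounts: pp0:3 pp1:3 pp2:3 pp3:2 pp4:1
Op 6: write(P2, v1, 140). refcount(pp1)=3>1 -> COPY to pp5. 6 ppages; refcounts: pp0:3 pp1:2 pp2:3 pp3:2 pp4:1 pp5:1

Answer: 3 2 3 2 1 1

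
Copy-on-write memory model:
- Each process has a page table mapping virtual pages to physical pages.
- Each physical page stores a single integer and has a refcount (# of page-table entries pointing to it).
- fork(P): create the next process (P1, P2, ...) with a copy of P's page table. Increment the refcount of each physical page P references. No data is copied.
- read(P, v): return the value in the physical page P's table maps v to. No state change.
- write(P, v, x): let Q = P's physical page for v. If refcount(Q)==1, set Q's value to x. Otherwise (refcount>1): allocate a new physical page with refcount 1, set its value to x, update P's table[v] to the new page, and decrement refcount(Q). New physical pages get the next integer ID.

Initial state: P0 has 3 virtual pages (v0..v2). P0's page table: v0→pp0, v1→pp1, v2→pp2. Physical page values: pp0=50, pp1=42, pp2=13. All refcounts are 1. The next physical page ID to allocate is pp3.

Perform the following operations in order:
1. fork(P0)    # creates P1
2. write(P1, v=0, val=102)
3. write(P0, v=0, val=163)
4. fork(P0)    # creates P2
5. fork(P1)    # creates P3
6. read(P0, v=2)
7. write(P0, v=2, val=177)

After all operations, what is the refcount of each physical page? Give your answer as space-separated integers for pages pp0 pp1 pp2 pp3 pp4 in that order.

Op 1: fork(P0) -> P1. 3 ppages; refcounts: pp0:2 pp1:2 pp2:2
Op 2: write(P1, v0, 102). refcount(pp0)=2>1 -> COPY to pp3. 4 ppages; refcounts: pp0:1 pp1:2 pp2:2 pp3:1
Op 3: write(P0, v0, 163). refcount(pp0)=1 -> write in place. 4 ppages; refcounts: pp0:1 pp1:2 pp2:2 pp3:1
Op 4: fork(P0) -> P2. 4 ppages; refcounts: pp0:2 pp1:3 pp2:3 pp3:1
Op 5: fork(P1) -> P3. 4 ppages; refcounts: pp0:2 pp1:4 pp2:4 pp3:2
Op 6: read(P0, v2) -> 13. No state change.
Op 7: write(P0, v2, 177). refcount(pp2)=4>1 -> COPY to pp4. 5 ppages; refcounts: pp0:2 pp1:4 pp2:3 pp3:2 pp4:1

Answer: 2 4 3 2 1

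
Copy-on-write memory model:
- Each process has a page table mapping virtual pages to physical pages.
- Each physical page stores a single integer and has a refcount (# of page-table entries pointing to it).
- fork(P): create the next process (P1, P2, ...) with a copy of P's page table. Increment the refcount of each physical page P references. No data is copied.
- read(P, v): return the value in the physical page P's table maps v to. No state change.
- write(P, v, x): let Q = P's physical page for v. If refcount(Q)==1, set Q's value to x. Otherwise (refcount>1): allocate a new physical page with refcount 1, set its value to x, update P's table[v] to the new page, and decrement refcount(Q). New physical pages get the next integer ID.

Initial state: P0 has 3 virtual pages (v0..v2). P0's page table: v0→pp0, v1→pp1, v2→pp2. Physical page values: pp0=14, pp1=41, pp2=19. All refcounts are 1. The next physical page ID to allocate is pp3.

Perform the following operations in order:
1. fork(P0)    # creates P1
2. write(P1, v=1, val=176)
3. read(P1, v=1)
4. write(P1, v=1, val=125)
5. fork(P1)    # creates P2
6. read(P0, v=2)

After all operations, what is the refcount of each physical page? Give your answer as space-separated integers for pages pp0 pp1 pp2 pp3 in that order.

Op 1: fork(P0) -> P1. 3 ppages; refcounts: pp0:2 pp1:2 pp2:2
Op 2: write(P1, v1, 176). refcount(pp1)=2>1 -> COPY to pp3. 4 ppages; refcounts: pp0:2 pp1:1 pp2:2 pp3:1
Op 3: read(P1, v1) -> 176. No state change.
Op 4: write(P1, v1, 125). refcount(pp3)=1 -> write in place. 4 ppages; refcounts: pp0:2 pp1:1 pp2:2 pp3:1
Op 5: fork(P1) -> P2. 4 ppages; refcounts: pp0:3 pp1:1 pp2:3 pp3:2
Op 6: read(P0, v2) -> 19. No state change.

Answer: 3 1 3 2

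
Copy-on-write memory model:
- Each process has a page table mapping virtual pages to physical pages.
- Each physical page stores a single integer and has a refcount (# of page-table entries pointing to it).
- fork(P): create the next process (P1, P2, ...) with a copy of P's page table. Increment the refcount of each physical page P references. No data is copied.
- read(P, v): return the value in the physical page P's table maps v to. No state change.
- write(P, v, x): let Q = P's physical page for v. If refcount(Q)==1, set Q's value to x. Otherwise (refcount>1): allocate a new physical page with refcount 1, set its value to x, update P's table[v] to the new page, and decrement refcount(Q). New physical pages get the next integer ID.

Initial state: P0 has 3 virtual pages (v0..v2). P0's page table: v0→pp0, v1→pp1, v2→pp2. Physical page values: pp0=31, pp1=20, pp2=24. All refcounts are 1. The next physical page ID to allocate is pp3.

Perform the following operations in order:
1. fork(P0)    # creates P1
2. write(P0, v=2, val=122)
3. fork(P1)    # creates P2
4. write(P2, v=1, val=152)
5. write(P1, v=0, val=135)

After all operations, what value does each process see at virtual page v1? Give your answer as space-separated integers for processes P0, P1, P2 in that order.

Op 1: fork(P0) -> P1. 3 ppages; refcounts: pp0:2 pp1:2 pp2:2
Op 2: write(P0, v2, 122). refcount(pp2)=2>1 -> COPY to pp3. 4 ppages; refcounts: pp0:2 pp1:2 pp2:1 pp3:1
Op 3: fork(P1) -> P2. 4 ppages; refcounts: pp0:3 pp1:3 pp2:2 pp3:1
Op 4: write(P2, v1, 152). refcount(pp1)=3>1 -> COPY to pp4. 5 ppages; refcounts: pp0:3 pp1:2 pp2:2 pp3:1 pp4:1
Op 5: write(P1, v0, 135). refcount(pp0)=3>1 -> COPY to pp5. 6 ppages; refcounts: pp0:2 pp1:2 pp2:2 pp3:1 pp4:1 pp5:1
P0: v1 -> pp1 = 20
P1: v1 -> pp1 = 20
P2: v1 -> pp4 = 152

Answer: 20 20 152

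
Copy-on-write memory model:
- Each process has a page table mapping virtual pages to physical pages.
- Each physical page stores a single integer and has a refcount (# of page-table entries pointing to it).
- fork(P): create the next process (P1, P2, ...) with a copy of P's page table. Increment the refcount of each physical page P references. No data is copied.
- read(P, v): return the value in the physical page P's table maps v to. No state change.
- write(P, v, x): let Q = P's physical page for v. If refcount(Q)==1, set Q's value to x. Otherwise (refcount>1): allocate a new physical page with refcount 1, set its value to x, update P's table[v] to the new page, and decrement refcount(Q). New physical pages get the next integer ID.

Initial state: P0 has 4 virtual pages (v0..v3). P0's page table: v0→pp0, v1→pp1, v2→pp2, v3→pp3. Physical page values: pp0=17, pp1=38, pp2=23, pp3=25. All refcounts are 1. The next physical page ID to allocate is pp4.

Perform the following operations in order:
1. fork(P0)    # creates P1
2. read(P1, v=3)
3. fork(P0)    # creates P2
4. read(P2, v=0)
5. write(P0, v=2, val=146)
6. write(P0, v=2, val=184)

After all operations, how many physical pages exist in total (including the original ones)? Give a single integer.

Op 1: fork(P0) -> P1. 4 ppages; refcounts: pp0:2 pp1:2 pp2:2 pp3:2
Op 2: read(P1, v3) -> 25. No state change.
Op 3: fork(P0) -> P2. 4 ppages; refcounts: pp0:3 pp1:3 pp2:3 pp3:3
Op 4: read(P2, v0) -> 17. No state change.
Op 5: write(P0, v2, 146). refcount(pp2)=3>1 -> COPY to pp4. 5 ppages; refcounts: pp0:3 pp1:3 pp2:2 pp3:3 pp4:1
Op 6: write(P0, v2, 184). refcount(pp4)=1 -> write in place. 5 ppages; refcounts: pp0:3 pp1:3 pp2:2 pp3:3 pp4:1

Answer: 5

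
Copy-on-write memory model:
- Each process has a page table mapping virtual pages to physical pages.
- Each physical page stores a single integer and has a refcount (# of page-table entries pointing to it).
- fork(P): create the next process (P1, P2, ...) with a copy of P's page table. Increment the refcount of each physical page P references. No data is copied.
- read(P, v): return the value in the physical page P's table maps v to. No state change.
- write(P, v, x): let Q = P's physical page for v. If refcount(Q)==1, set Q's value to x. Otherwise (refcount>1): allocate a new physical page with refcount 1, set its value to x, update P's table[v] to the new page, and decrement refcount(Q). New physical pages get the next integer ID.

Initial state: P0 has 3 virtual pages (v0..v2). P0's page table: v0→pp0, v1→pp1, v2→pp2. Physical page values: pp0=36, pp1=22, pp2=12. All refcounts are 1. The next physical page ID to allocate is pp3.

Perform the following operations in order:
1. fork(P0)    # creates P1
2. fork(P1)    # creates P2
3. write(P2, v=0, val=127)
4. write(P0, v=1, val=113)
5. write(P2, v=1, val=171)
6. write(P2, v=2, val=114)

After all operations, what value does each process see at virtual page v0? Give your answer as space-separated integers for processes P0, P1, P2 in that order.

Op 1: fork(P0) -> P1. 3 ppages; refcounts: pp0:2 pp1:2 pp2:2
Op 2: fork(P1) -> P2. 3 ppages; refcounts: pp0:3 pp1:3 pp2:3
Op 3: write(P2, v0, 127). refcount(pp0)=3>1 -> COPY to pp3. 4 ppages; refcounts: pp0:2 pp1:3 pp2:3 pp3:1
Op 4: write(P0, v1, 113). refcount(pp1)=3>1 -> COPY to pp4. 5 ppages; refcounts: pp0:2 pp1:2 pp2:3 pp3:1 pp4:1
Op 5: write(P2, v1, 171). refcount(pp1)=2>1 -> COPY to pp5. 6 ppages; refcounts: pp0:2 pp1:1 pp2:3 pp3:1 pp4:1 pp5:1
Op 6: write(P2, v2, 114). refcount(pp2)=3>1 -> COPY to pp6. 7 ppages; refcounts: pp0:2 pp1:1 pp2:2 pp3:1 pp4:1 pp5:1 pp6:1
P0: v0 -> pp0 = 36
P1: v0 -> pp0 = 36
P2: v0 -> pp3 = 127

Answer: 36 36 127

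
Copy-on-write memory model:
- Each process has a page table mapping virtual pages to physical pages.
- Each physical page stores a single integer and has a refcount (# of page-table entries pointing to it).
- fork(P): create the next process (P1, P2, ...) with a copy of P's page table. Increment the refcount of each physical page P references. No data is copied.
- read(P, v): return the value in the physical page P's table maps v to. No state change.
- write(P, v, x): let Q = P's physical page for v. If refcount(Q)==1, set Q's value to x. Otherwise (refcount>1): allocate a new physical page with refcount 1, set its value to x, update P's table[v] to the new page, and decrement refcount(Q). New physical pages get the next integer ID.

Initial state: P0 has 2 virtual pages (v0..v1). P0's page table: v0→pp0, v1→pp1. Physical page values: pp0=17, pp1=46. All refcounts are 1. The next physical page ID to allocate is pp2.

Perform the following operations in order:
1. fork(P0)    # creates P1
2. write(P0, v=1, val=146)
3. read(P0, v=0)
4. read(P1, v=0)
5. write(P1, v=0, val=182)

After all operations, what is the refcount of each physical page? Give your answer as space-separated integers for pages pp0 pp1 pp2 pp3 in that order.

Op 1: fork(P0) -> P1. 2 ppages; refcounts: pp0:2 pp1:2
Op 2: write(P0, v1, 146). refcount(pp1)=2>1 -> COPY to pp2. 3 ppages; refcounts: pp0:2 pp1:1 pp2:1
Op 3: read(P0, v0) -> 17. No state change.
Op 4: read(P1, v0) -> 17. No state change.
Op 5: write(P1, v0, 182). refcount(pp0)=2>1 -> COPY to pp3. 4 ppages; refcounts: pp0:1 pp1:1 pp2:1 pp3:1

Answer: 1 1 1 1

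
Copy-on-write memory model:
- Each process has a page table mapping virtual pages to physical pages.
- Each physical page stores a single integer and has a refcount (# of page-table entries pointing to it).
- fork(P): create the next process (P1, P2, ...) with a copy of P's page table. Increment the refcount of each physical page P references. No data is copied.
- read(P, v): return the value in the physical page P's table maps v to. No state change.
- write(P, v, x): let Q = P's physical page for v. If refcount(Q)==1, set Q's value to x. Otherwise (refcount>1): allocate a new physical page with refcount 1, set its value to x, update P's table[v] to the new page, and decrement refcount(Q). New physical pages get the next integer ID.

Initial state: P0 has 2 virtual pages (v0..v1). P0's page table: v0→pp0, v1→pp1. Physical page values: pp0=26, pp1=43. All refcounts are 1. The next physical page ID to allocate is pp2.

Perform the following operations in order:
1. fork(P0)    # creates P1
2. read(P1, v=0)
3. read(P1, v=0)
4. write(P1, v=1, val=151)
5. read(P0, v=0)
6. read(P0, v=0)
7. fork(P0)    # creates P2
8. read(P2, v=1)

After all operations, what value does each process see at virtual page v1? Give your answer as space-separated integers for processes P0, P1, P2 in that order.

Answer: 43 151 43

Derivation:
Op 1: fork(P0) -> P1. 2 ppages; refcounts: pp0:2 pp1:2
Op 2: read(P1, v0) -> 26. No state change.
Op 3: read(P1, v0) -> 26. No state change.
Op 4: write(P1, v1, 151). refcount(pp1)=2>1 -> COPY to pp2. 3 ppages; refcounts: pp0:2 pp1:1 pp2:1
Op 5: read(P0, v0) -> 26. No state change.
Op 6: read(P0, v0) -> 26. No state change.
Op 7: fork(P0) -> P2. 3 ppages; refcounts: pp0:3 pp1:2 pp2:1
Op 8: read(P2, v1) -> 43. No state change.
P0: v1 -> pp1 = 43
P1: v1 -> pp2 = 151
P2: v1 -> pp1 = 43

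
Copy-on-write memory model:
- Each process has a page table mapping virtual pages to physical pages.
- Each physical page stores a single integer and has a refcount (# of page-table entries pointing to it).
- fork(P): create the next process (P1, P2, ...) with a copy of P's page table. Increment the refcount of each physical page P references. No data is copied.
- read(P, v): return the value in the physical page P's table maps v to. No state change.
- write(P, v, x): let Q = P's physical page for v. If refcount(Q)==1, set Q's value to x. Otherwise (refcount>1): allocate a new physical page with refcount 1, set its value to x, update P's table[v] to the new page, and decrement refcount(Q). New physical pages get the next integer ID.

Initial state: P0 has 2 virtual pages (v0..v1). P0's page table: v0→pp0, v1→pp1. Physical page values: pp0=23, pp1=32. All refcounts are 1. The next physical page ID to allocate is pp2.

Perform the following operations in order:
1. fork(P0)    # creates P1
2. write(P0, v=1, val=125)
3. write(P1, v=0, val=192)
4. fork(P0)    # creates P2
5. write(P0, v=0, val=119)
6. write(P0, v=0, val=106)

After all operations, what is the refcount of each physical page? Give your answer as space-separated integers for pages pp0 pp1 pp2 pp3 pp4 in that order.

Answer: 1 1 2 1 1

Derivation:
Op 1: fork(P0) -> P1. 2 ppages; refcounts: pp0:2 pp1:2
Op 2: write(P0, v1, 125). refcount(pp1)=2>1 -> COPY to pp2. 3 ppages; refcounts: pp0:2 pp1:1 pp2:1
Op 3: write(P1, v0, 192). refcount(pp0)=2>1 -> COPY to pp3. 4 ppages; refcounts: pp0:1 pp1:1 pp2:1 pp3:1
Op 4: fork(P0) -> P2. 4 ppages; refcounts: pp0:2 pp1:1 pp2:2 pp3:1
Op 5: write(P0, v0, 119). refcount(pp0)=2>1 -> COPY to pp4. 5 ppages; refcounts: pp0:1 pp1:1 pp2:2 pp3:1 pp4:1
Op 6: write(P0, v0, 106). refcount(pp4)=1 -> write in place. 5 ppages; refcounts: pp0:1 pp1:1 pp2:2 pp3:1 pp4:1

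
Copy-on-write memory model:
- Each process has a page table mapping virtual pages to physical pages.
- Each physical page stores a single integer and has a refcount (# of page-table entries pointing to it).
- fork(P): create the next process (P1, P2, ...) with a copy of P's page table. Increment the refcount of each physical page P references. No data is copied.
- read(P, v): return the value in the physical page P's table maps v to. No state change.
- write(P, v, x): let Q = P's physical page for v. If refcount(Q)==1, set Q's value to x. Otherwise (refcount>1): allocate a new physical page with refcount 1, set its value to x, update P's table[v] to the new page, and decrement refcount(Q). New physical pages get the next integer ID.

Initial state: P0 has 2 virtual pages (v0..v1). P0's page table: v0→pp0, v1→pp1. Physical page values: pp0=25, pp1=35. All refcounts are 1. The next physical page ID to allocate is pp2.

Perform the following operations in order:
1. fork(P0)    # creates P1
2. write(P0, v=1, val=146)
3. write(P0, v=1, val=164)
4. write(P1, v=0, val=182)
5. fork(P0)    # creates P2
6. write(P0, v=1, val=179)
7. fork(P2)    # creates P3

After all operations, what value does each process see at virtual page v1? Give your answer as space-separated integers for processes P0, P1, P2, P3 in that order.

Op 1: fork(P0) -> P1. 2 ppages; refcounts: pp0:2 pp1:2
Op 2: write(P0, v1, 146). refcount(pp1)=2>1 -> COPY to pp2. 3 ppages; refcounts: pp0:2 pp1:1 pp2:1
Op 3: write(P0, v1, 164). refcount(pp2)=1 -> write in place. 3 ppages; refcounts: pp0:2 pp1:1 pp2:1
Op 4: write(P1, v0, 182). refcount(pp0)=2>1 -> COPY to pp3. 4 ppages; refcounts: pp0:1 pp1:1 pp2:1 pp3:1
Op 5: fork(P0) -> P2. 4 ppages; refcounts: pp0:2 pp1:1 pp2:2 pp3:1
Op 6: write(P0, v1, 179). refcount(pp2)=2>1 -> COPY to pp4. 5 ppages; refcounts: pp0:2 pp1:1 pp2:1 pp3:1 pp4:1
Op 7: fork(P2) -> P3. 5 ppages; refcounts: pp0:3 pp1:1 pp2:2 pp3:1 pp4:1
P0: v1 -> pp4 = 179
P1: v1 -> pp1 = 35
P2: v1 -> pp2 = 164
P3: v1 -> pp2 = 164

Answer: 179 35 164 164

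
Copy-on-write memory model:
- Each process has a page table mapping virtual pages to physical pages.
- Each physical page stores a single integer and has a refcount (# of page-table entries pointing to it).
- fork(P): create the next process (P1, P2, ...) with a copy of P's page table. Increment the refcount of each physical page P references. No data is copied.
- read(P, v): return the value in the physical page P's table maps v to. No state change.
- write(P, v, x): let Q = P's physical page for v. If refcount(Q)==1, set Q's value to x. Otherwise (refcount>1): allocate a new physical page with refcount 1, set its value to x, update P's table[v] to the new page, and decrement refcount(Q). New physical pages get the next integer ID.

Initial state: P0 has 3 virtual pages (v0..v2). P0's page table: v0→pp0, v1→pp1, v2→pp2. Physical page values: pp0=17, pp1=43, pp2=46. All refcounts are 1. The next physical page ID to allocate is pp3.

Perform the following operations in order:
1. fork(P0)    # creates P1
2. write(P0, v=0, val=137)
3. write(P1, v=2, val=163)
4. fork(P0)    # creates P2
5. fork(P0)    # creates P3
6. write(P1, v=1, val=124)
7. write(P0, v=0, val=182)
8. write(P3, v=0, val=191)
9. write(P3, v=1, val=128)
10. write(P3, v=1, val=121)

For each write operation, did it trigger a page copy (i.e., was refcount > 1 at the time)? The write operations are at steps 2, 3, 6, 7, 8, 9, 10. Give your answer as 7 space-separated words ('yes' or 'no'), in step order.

Op 1: fork(P0) -> P1. 3 ppages; refcounts: pp0:2 pp1:2 pp2:2
Op 2: write(P0, v0, 137). refcount(pp0)=2>1 -> COPY to pp3. 4 ppages; refcounts: pp0:1 pp1:2 pp2:2 pp3:1
Op 3: write(P1, v2, 163). refcount(pp2)=2>1 -> COPY to pp4. 5 ppages; refcounts: pp0:1 pp1:2 pp2:1 pp3:1 pp4:1
Op 4: fork(P0) -> P2. 5 ppages; refcounts: pp0:1 pp1:3 pp2:2 pp3:2 pp4:1
Op 5: fork(P0) -> P3. 5 ppages; refcounts: pp0:1 pp1:4 pp2:3 pp3:3 pp4:1
Op 6: write(P1, v1, 124). refcount(pp1)=4>1 -> COPY to pp5. 6 ppages; refcounts: pp0:1 pp1:3 pp2:3 pp3:3 pp4:1 pp5:1
Op 7: write(P0, v0, 182). refcount(pp3)=3>1 -> COPY to pp6. 7 ppages; refcounts: pp0:1 pp1:3 pp2:3 pp3:2 pp4:1 pp5:1 pp6:1
Op 8: write(P3, v0, 191). refcount(pp3)=2>1 -> COPY to pp7. 8 ppages; refcounts: pp0:1 pp1:3 pp2:3 pp3:1 pp4:1 pp5:1 pp6:1 pp7:1
Op 9: write(P3, v1, 128). refcount(pp1)=3>1 -> COPY to pp8. 9 ppages; refcounts: pp0:1 pp1:2 pp2:3 pp3:1 pp4:1 pp5:1 pp6:1 pp7:1 pp8:1
Op 10: write(P3, v1, 121). refcount(pp8)=1 -> write in place. 9 ppages; refcounts: pp0:1 pp1:2 pp2:3 pp3:1 pp4:1 pp5:1 pp6:1 pp7:1 pp8:1

yes yes yes yes yes yes no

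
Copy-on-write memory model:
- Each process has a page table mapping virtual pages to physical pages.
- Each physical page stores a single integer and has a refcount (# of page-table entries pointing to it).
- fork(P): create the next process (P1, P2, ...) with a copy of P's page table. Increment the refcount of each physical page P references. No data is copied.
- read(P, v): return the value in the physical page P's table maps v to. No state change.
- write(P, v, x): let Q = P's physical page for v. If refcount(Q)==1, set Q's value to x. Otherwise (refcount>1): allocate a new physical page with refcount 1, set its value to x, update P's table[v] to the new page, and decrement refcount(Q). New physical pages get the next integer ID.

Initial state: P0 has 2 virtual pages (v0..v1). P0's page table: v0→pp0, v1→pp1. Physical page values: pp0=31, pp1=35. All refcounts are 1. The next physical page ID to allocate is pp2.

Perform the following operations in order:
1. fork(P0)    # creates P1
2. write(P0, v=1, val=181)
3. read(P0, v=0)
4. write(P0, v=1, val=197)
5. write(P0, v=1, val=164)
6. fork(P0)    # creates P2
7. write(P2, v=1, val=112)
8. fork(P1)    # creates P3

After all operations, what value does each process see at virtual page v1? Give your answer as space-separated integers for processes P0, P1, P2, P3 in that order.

Answer: 164 35 112 35

Derivation:
Op 1: fork(P0) -> P1. 2 ppages; refcounts: pp0:2 pp1:2
Op 2: write(P0, v1, 181). refcount(pp1)=2>1 -> COPY to pp2. 3 ppages; refcounts: pp0:2 pp1:1 pp2:1
Op 3: read(P0, v0) -> 31. No state change.
Op 4: write(P0, v1, 197). refcount(pp2)=1 -> write in place. 3 ppages; refcounts: pp0:2 pp1:1 pp2:1
Op 5: write(P0, v1, 164). refcount(pp2)=1 -> write in place. 3 ppages; refcounts: pp0:2 pp1:1 pp2:1
Op 6: fork(P0) -> P2. 3 ppages; refcounts: pp0:3 pp1:1 pp2:2
Op 7: write(P2, v1, 112). refcount(pp2)=2>1 -> COPY to pp3. 4 ppages; refcounts: pp0:3 pp1:1 pp2:1 pp3:1
Op 8: fork(P1) -> P3. 4 ppages; refcounts: pp0:4 pp1:2 pp2:1 pp3:1
P0: v1 -> pp2 = 164
P1: v1 -> pp1 = 35
P2: v1 -> pp3 = 112
P3: v1 -> pp1 = 35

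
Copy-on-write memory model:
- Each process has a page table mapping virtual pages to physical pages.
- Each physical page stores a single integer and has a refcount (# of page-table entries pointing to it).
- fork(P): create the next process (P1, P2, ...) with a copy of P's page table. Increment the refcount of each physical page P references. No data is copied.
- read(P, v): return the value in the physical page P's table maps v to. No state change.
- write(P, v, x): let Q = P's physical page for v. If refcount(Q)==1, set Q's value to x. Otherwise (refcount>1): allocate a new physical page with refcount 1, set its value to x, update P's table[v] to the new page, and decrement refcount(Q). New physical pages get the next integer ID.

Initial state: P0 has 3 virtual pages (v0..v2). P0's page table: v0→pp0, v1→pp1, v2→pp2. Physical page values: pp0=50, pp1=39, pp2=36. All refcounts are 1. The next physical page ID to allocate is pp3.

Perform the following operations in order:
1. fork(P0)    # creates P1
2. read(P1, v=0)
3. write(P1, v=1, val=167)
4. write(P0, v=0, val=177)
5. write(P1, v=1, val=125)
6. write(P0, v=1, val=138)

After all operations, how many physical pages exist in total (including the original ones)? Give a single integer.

Op 1: fork(P0) -> P1. 3 ppages; refcounts: pp0:2 pp1:2 pp2:2
Op 2: read(P1, v0) -> 50. No state change.
Op 3: write(P1, v1, 167). refcount(pp1)=2>1 -> COPY to pp3. 4 ppages; refcounts: pp0:2 pp1:1 pp2:2 pp3:1
Op 4: write(P0, v0, 177). refcount(pp0)=2>1 -> COPY to pp4. 5 ppages; refcounts: pp0:1 pp1:1 pp2:2 pp3:1 pp4:1
Op 5: write(P1, v1, 125). refcount(pp3)=1 -> write in place. 5 ppages; refcounts: pp0:1 pp1:1 pp2:2 pp3:1 pp4:1
Op 6: write(P0, v1, 138). refcount(pp1)=1 -> write in place. 5 ppages; refcounts: pp0:1 pp1:1 pp2:2 pp3:1 pp4:1

Answer: 5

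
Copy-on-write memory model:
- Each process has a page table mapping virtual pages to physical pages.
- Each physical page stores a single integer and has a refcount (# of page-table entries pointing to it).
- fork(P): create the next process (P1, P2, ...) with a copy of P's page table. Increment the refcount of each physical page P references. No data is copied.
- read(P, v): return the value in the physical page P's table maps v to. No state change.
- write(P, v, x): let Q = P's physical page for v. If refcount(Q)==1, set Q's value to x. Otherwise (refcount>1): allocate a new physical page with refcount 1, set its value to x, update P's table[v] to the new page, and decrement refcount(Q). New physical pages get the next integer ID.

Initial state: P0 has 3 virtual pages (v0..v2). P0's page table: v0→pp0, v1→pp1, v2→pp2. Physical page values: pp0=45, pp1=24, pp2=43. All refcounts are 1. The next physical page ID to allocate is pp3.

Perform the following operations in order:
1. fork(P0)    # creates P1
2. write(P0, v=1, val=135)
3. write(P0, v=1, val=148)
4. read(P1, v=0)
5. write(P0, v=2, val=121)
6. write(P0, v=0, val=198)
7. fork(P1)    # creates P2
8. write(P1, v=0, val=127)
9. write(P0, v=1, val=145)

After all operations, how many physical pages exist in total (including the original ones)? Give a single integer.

Op 1: fork(P0) -> P1. 3 ppages; refcounts: pp0:2 pp1:2 pp2:2
Op 2: write(P0, v1, 135). refcount(pp1)=2>1 -> COPY to pp3. 4 ppages; refcounts: pp0:2 pp1:1 pp2:2 pp3:1
Op 3: write(P0, v1, 148). refcount(pp3)=1 -> write in place. 4 ppages; refcounts: pp0:2 pp1:1 pp2:2 pp3:1
Op 4: read(P1, v0) -> 45. No state change.
Op 5: write(P0, v2, 121). refcount(pp2)=2>1 -> COPY to pp4. 5 ppages; refcounts: pp0:2 pp1:1 pp2:1 pp3:1 pp4:1
Op 6: write(P0, v0, 198). refcount(pp0)=2>1 -> COPY to pp5. 6 ppages; refcounts: pp0:1 pp1:1 pp2:1 pp3:1 pp4:1 pp5:1
Op 7: fork(P1) -> P2. 6 ppages; refcounts: pp0:2 pp1:2 pp2:2 pp3:1 pp4:1 pp5:1
Op 8: write(P1, v0, 127). refcount(pp0)=2>1 -> COPY to pp6. 7 ppages; refcounts: pp0:1 pp1:2 pp2:2 pp3:1 pp4:1 pp5:1 pp6:1
Op 9: write(P0, v1, 145). refcount(pp3)=1 -> write in place. 7 ppages; refcounts: pp0:1 pp1:2 pp2:2 pp3:1 pp4:1 pp5:1 pp6:1

Answer: 7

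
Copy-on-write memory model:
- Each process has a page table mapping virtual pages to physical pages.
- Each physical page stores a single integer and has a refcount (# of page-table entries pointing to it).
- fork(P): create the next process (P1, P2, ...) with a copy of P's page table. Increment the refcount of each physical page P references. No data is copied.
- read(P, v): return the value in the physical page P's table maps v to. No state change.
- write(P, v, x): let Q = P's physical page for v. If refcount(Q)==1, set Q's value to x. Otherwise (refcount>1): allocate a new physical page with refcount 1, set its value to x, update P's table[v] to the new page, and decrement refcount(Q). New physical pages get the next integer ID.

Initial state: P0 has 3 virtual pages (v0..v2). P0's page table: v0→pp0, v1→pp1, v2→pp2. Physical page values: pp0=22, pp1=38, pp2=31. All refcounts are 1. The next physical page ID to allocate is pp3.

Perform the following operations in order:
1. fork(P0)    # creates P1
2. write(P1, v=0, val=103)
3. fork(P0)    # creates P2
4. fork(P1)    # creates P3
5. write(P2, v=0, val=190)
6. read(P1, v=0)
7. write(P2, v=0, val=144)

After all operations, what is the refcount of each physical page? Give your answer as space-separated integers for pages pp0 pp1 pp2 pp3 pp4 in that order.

Op 1: fork(P0) -> P1. 3 ppages; refcounts: pp0:2 pp1:2 pp2:2
Op 2: write(P1, v0, 103). refcount(pp0)=2>1 -> COPY to pp3. 4 ppages; refcounts: pp0:1 pp1:2 pp2:2 pp3:1
Op 3: fork(P0) -> P2. 4 ppages; refcounts: pp0:2 pp1:3 pp2:3 pp3:1
Op 4: fork(P1) -> P3. 4 ppages; refcounts: pp0:2 pp1:4 pp2:4 pp3:2
Op 5: write(P2, v0, 190). refcount(pp0)=2>1 -> COPY to pp4. 5 ppages; refcounts: pp0:1 pp1:4 pp2:4 pp3:2 pp4:1
Op 6: read(P1, v0) -> 103. No state change.
Op 7: write(P2, v0, 144). refcount(pp4)=1 -> write in place. 5 ppages; refcounts: pp0:1 pp1:4 pp2:4 pp3:2 pp4:1

Answer: 1 4 4 2 1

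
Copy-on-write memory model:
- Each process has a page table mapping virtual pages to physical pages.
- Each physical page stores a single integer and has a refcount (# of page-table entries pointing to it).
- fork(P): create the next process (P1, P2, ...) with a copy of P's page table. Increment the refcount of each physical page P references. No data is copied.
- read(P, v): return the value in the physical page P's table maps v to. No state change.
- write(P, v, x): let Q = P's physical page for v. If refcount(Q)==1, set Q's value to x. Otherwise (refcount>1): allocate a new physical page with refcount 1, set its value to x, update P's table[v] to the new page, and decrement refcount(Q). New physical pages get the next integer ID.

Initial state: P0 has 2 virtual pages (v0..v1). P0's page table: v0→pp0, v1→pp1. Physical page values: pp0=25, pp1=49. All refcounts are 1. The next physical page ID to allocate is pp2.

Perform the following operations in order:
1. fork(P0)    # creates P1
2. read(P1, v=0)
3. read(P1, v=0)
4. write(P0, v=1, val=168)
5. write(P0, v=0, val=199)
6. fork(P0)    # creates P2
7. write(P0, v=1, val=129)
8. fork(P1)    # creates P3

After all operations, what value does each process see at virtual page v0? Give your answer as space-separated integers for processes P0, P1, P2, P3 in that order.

Answer: 199 25 199 25

Derivation:
Op 1: fork(P0) -> P1. 2 ppages; refcounts: pp0:2 pp1:2
Op 2: read(P1, v0) -> 25. No state change.
Op 3: read(P1, v0) -> 25. No state change.
Op 4: write(P0, v1, 168). refcount(pp1)=2>1 -> COPY to pp2. 3 ppages; refcounts: pp0:2 pp1:1 pp2:1
Op 5: write(P0, v0, 199). refcount(pp0)=2>1 -> COPY to pp3. 4 ppages; refcounts: pp0:1 pp1:1 pp2:1 pp3:1
Op 6: fork(P0) -> P2. 4 ppages; refcounts: pp0:1 pp1:1 pp2:2 pp3:2
Op 7: write(P0, v1, 129). refcount(pp2)=2>1 -> COPY to pp4. 5 ppages; refcounts: pp0:1 pp1:1 pp2:1 pp3:2 pp4:1
Op 8: fork(P1) -> P3. 5 ppages; refcounts: pp0:2 pp1:2 pp2:1 pp3:2 pp4:1
P0: v0 -> pp3 = 199
P1: v0 -> pp0 = 25
P2: v0 -> pp3 = 199
P3: v0 -> pp0 = 25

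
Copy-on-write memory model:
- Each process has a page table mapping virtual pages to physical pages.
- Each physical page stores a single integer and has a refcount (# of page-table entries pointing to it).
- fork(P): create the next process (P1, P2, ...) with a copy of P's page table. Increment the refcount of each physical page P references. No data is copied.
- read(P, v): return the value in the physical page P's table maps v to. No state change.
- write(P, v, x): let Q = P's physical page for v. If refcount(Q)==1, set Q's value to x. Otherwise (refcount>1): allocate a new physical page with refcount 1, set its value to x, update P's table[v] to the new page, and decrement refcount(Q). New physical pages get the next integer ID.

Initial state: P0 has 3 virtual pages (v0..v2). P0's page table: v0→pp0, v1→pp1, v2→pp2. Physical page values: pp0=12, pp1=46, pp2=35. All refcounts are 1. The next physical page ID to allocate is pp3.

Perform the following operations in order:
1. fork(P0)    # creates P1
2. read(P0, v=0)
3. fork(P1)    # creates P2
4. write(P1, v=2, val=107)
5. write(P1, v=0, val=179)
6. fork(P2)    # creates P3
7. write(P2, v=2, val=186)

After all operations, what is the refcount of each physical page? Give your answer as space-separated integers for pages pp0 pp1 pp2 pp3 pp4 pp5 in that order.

Op 1: fork(P0) -> P1. 3 ppages; refcounts: pp0:2 pp1:2 pp2:2
Op 2: read(P0, v0) -> 12. No state change.
Op 3: fork(P1) -> P2. 3 ppages; refcounts: pp0:3 pp1:3 pp2:3
Op 4: write(P1, v2, 107). refcount(pp2)=3>1 -> COPY to pp3. 4 ppages; refcounts: pp0:3 pp1:3 pp2:2 pp3:1
Op 5: write(P1, v0, 179). refcount(pp0)=3>1 -> COPY to pp4. 5 ppages; refcounts: pp0:2 pp1:3 pp2:2 pp3:1 pp4:1
Op 6: fork(P2) -> P3. 5 ppages; refcounts: pp0:3 pp1:4 pp2:3 pp3:1 pp4:1
Op 7: write(P2, v2, 186). refcount(pp2)=3>1 -> COPY to pp5. 6 ppages; refcounts: pp0:3 pp1:4 pp2:2 pp3:1 pp4:1 pp5:1

Answer: 3 4 2 1 1 1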